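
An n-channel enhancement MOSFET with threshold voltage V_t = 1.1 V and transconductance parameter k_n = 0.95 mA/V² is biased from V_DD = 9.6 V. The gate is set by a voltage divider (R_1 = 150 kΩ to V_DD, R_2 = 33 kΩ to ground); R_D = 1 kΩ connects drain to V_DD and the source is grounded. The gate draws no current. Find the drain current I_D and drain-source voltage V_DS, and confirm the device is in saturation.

I_D ≈ 0.19 mA, V_DS ≈ 9.4 V

V_G = V_DD·R_2/(R_1+R_2) = 9.6×33/183 = 1.73 V. With the source grounded, V_GS = V_G = 1.73 V.
Assume saturation: I_D = (k_n/2)(V_GS − V_t)² = (0.95/2)×(1.73 − 1.1)² = 0.475×0.631² = 0.189 mA.
V_DS = V_DD − I_D·R_D = 9.6 − 0.189×1 = 9.41 V.
Saturation requires V_DS ≥ V_GS − V_t = 0.631 V; 9.41 ≥ 0.631 ✓.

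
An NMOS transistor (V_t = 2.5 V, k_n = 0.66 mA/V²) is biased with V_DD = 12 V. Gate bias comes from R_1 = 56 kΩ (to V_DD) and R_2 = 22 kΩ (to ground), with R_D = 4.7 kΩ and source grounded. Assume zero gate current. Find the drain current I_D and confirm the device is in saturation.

I_D ≈ 0.26 mA

V_G = V_DD·R_2/(R_1+R_2) = 12×22/78 = 3.38 V. With the source grounded, V_GS = V_G = 3.38 V.
Assume saturation: I_D = (k_n/2)(V_GS − V_t)² = (0.66/2)×(3.38 − 2.5)² = 0.33×0.885² = 0.258 mA.
V_DS = V_DD − I_D·R_D = 12 − 0.258×4.7 = 10.8 V.
Saturation requires V_DS ≥ V_GS − V_t = 0.885 V; 10.8 ≥ 0.885 ✓.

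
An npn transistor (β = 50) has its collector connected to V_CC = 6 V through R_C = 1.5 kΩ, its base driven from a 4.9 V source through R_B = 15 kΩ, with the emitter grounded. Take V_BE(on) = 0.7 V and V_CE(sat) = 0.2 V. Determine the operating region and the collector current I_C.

Assume active: I_B = (4.9 − 0.7)/15 = 0.28 mA, giving I_C = β·I_B = 14 mA.
But then V_CE = 6 − 14×1.5 = -15 V < V_CE(sat) = 0.2 V — impossible in the active region.
So the transistor is saturated. With V_CE = 0.2 V, I_C = (V_CC − 0.2)/R_C = 5.8/1.5 = 3.87 mA.
Check: β·I_B = 14 mA > I_C = 3.87 mA, confirming saturation.

saturation; I_C ≈ 3.9 mA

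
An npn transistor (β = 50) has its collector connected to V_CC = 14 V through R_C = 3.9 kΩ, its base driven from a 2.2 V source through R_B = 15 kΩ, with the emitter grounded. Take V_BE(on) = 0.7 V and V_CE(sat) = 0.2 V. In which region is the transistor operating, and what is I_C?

saturation; I_C ≈ 3.5 mA

Assume active: I_B = (2.2 − 0.7)/15 = 0.1 mA, giving I_C = β·I_B = 5 mA.
But then V_CE = 14 − 5×3.9 = -5.5 V < V_CE(sat) = 0.2 V — impossible in the active region.
So the transistor is saturated. With V_CE = 0.2 V, I_C = (V_CC − 0.2)/R_C = 13.8/3.9 = 3.54 mA.
Check: β·I_B = 5 mA > I_C = 3.54 mA, confirming saturation.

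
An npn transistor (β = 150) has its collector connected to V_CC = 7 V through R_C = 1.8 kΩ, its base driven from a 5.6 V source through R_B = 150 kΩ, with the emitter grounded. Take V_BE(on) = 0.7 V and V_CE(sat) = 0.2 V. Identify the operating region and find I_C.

saturation; I_C ≈ 3.8 mA

Assume active: I_B = (5.6 − 0.7)/150 = 0.0327 mA, giving I_C = β·I_B = 4.9 mA.
But then V_CE = 7 − 4.9×1.8 = -1.82 V < V_CE(sat) = 0.2 V — impossible in the active region.
So the transistor is saturated. With V_CE = 0.2 V, I_C = (V_CC − 0.2)/R_C = 6.8/1.8 = 3.78 mA.
Check: β·I_B = 4.9 mA > I_C = 3.78 mA, confirming saturation.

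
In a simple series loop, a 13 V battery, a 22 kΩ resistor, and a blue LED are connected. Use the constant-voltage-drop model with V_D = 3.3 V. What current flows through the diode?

KVL around the loop: 13 = V_D + I·R = 3.3 + I × 22 kΩ.
So I = (13 − 3.3) / 22 kΩ = 9.7 / 22 = 0.441 mA.

I ≈ 0.44 mA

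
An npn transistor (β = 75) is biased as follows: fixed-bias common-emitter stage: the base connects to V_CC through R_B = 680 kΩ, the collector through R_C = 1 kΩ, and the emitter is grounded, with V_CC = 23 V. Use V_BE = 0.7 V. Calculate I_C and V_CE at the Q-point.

Base loop: V_CC = I_B·R_B + V_BE, so I_B = (23 − 0.7)/680 kΩ = 0.0328 mA.
In the active region I_C = β·I_B = 75 × 0.0328 = 2.46 mA.
Collector loop: V_CE = V_CC − I_C·R_C = 23 − 2.46×1 = 20.5 V.
Since V_CE = 20.5 V > V_CE(sat) ≈ 0.2 V, the transistor is in the active region as assumed.

I_C ≈ 2.5 mA, V_CE ≈ 21 V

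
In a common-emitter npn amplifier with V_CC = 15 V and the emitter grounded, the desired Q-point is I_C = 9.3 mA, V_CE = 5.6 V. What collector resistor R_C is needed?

Collector loop: V_CC = I_C·R_C + V_CE.
R_C = (V_CC − V_CE)/I_C = (15 − 5.6)/9.3 = 1.01 kΩ.

R_C ≈ 1 kΩ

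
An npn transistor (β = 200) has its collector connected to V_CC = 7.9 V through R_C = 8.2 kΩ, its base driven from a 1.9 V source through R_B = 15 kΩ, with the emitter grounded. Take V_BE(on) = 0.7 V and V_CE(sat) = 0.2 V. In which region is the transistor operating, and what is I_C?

Assume active: I_B = (1.9 − 0.7)/15 = 0.08 mA, giving I_C = β·I_B = 16 mA.
But then V_CE = 7.9 − 16×8.2 = -123 V < V_CE(sat) = 0.2 V — impossible in the active region.
So the transistor is saturated. With V_CE = 0.2 V, I_C = (V_CC − 0.2)/R_C = 7.7/8.2 = 0.939 mA.
Check: β·I_B = 16 mA > I_C = 0.939 mA, confirming saturation.

saturation; I_C ≈ 0.94 mA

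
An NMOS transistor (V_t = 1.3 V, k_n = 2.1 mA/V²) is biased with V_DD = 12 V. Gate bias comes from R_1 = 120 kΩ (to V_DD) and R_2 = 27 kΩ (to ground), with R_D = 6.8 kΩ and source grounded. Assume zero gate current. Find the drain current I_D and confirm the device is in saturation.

V_G = V_DD·R_2/(R_1+R_2) = 12×27/147 = 2.2 V. With the source grounded, V_GS = V_G = 2.2 V.
Assume saturation: I_D = (k_n/2)(V_GS − V_t)² = (2.1/2)×(2.2 − 1.3)² = 1.05×0.904² = 0.858 mA.
V_DS = V_DD − I_D·R_D = 12 − 0.858×6.8 = 6.16 V.
Saturation requires V_DS ≥ V_GS − V_t = 0.904 V; 6.16 ≥ 0.904 ✓.

I_D ≈ 0.86 mA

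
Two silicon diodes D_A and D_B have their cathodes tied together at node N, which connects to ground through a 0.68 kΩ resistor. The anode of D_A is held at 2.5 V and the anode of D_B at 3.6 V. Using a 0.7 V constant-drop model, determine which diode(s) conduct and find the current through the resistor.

Only D_B conducts; I_R ≈ 4.3 mA

Assume both conduct. Then node N would need to be at both 2.5−0.7 = 1.8 V and 3.6−0.7 = 2.9 V, which is impossible.
Assume only D_B conducts: V_N = 3.6 − 0.7 = 2.9 V, so I_R = 2.9/0.68 = 4.26 mA.
Check D_A: its anode-to-cathode voltage is 2.5 − 2.9 = -0.4 V < 0.7 V, so it is off. The assumption is consistent.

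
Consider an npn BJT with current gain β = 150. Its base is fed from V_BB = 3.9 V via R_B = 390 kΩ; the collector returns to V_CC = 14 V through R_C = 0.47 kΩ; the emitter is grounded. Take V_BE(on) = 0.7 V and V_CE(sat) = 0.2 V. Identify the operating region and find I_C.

Assume active. Base-emitter loop: I_B = (V_BB − V_BE)/R_B = (3.9 − 0.7)/390 = 0.00821 mA.
I_C = β·I_B = 150×0.00821 = 1.23 mA.
V_CE = V_CC − I_C·R_C = 14 − 1.23×0.47 = 13.4 V > V_CE(sat), so the active-region assumption holds.

active; I_C ≈ 1.2 mA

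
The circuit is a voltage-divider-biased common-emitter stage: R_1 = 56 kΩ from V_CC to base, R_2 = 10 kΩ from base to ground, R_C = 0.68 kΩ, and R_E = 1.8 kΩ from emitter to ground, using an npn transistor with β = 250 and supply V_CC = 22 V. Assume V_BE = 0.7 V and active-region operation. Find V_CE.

V_CE ≈ 18 V

Thevenize the base divider: V_Th = V_CC·R_2/(R_1+R_2) = 22×10/66 = 3.33 V, R_Th = R_1‖R_2 = 8.48 kΩ.
Base-emitter loop: V_Th = I_B·R_Th + V_BE + (β+1)I_B·R_E, so I_B = (3.33 − 0.7) / (8.48 + 251×1.8) = 0.00572 mA.
I_C = β·I_B = 250×0.00572 = 1.43 mA, and I_E = (β+1)I_B = 1.44 mA.
V_CE = V_CC − I_C·R_C − I_E·R_E = 22 − 1.43×0.68 − 1.44×1.8 = 18.4 V.
V_CE = 18.4 V > 0.2 V confirms active-region operation.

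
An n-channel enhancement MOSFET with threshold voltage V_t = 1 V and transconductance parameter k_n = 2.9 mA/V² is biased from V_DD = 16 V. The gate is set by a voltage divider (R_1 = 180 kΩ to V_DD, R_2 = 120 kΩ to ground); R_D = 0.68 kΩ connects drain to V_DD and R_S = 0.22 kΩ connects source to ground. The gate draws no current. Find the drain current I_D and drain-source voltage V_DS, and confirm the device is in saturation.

I_D ≈ 12 mA, V_DS ≈ 5.5 V

V_G = V_DD·R_2/(R_1+R_2) = 16×120/300 = 6.4 V.
Assume saturation: I_D = (k_n/2)(V_GS − V_t)² with V_GS = V_G − I_D·R_S = 6.4 − 0.22·I_D.
Substituting gives 0.0702·I_D² − 4.45·I_D + 42.3 = 0, with roots I_D = 11.7 or 51.7 mA.
The root I_D = 51.7 mA gives V_GS = -4.97 V ≤ V_t, so take I_D = 11.7 mA.
Then V_GS = 3.84 V and V_DS = V_DD − I_D(R_D+R_S) = 16 − 11.7×0.9 = 5.51 V.
Saturation requires V_DS ≥ V_GS − V_t = 2.84 V; 5.51 ≥ 2.84 ✓.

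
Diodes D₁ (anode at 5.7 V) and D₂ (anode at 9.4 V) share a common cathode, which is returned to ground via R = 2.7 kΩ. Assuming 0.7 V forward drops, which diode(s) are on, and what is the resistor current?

Only D₂ conducts; I_R ≈ 3.2 mA

Assume both conduct. Then node N would need to be at both 5.7−0.7 = 5 V and 9.4−0.7 = 8.7 V, which is impossible.
Assume only D₂ conducts: V_N = 9.4 − 0.7 = 8.7 V, so I_R = 8.7/2.7 = 3.22 mA.
Check D₁: its anode-to-cathode voltage is 5.7 − 8.7 = -3 V < 0.7 V, so it is off. The assumption is consistent.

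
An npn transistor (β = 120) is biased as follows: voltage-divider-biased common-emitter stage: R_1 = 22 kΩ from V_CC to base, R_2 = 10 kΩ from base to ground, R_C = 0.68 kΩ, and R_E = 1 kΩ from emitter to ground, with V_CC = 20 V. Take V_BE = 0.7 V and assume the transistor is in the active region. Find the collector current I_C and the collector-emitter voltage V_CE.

I_C ≈ 5.2 mA, V_CE ≈ 11 V

Thevenize the base divider: V_Th = V_CC·R_2/(R_1+R_2) = 20×10/32 = 6.25 V, R_Th = R_1‖R_2 = 6.88 kΩ.
Base-emitter loop: V_Th = I_B·R_Th + V_BE + (β+1)I_B·R_E, so I_B = (6.25 − 0.7) / (6.88 + 121×1) = 0.0434 mA.
I_C = β·I_B = 120×0.0434 = 5.21 mA, and I_E = (β+1)I_B = 5.25 mA.
V_CE = V_CC − I_C·R_C − I_E·R_E = 20 − 5.21×0.68 − 5.25×1 = 11.2 V.
V_CE = 11.2 V > 0.2 V confirms active-region operation.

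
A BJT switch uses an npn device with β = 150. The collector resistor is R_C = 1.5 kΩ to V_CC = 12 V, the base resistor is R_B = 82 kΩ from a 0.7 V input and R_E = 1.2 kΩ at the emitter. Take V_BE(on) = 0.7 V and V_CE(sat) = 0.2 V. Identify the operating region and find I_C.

cutoff; I_C ≈ 0

V_BB = 0.7 V ≤ V_BE(on) = 0.7 V, so the base-emitter junction is not forward biased.
The transistor is in cutoff: I_B = I_C = 0.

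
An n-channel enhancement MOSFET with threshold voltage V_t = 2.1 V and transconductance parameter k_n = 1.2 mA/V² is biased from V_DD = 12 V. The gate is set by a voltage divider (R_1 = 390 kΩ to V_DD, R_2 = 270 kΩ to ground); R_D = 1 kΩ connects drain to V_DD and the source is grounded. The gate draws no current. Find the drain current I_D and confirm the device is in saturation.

I_D ≈ 4.7 mA

V_G = V_DD·R_2/(R_1+R_2) = 12×270/660 = 4.91 V. With the source grounded, V_GS = V_G = 4.91 V.
Assume saturation: I_D = (k_n/2)(V_GS − V_t)² = (1.2/2)×(4.91 − 2.1)² = 0.6×2.81² = 4.73 mA.
V_DS = V_DD − I_D·R_D = 12 − 4.73×1 = 7.27 V.
Saturation requires V_DS ≥ V_GS − V_t = 2.81 V; 7.27 ≥ 2.81 ✓.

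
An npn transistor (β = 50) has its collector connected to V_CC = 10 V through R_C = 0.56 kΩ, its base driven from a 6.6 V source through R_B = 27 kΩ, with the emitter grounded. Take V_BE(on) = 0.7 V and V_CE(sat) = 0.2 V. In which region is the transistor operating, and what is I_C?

active; I_C ≈ 11 mA

Assume active. Base-emitter loop: I_B = (V_BB − V_BE)/R_B = (6.6 − 0.7)/27 = 0.219 mA.
I_C = β·I_B = 50×0.219 = 10.9 mA.
V_CE = V_CC − I_C·R_C = 10 − 10.9×0.56 = 3.88 V > V_CE(sat), so the active-region assumption holds.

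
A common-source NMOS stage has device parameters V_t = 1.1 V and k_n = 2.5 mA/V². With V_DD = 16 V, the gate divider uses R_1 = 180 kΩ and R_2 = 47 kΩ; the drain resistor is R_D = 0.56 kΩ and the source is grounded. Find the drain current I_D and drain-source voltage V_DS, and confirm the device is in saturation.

V_G = V_DD·R_2/(R_1+R_2) = 16×47/227 = 3.31 V. With the source grounded, V_GS = V_G = 3.31 V.
Assume saturation: I_D = (k_n/2)(V_GS − V_t)² = (2.5/2)×(3.31 − 1.1)² = 1.25×2.21² = 6.12 mA.
V_DS = V_DD − I_D·R_D = 16 − 6.12×0.56 = 12.6 V.
Saturation requires V_DS ≥ V_GS − V_t = 2.21 V; 12.6 ≥ 2.21 ✓.

I_D ≈ 6.1 mA, V_DS ≈ 13 V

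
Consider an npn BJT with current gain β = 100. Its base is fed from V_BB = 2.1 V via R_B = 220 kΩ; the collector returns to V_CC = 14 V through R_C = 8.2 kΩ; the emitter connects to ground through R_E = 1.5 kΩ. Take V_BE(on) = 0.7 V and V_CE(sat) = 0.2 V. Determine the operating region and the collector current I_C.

Assume active. Base-emitter loop: I_B = (V_BB − V_BE)/(R_B + (β+1)R_E) = (2.1 − 0.7)/(220 + 101×1.5) = 0.00377 mA.
I_C = β·I_B = 100×0.00377 = 0.377 mA.
V_CE = V_CC − I_C·R_C − I_E·R_E = 14 − 0.377×8.2 − 0.381×1.5 = 10.3 V > V_CE(sat), so the active-region assumption holds.

active; I_C ≈ 0.38 mA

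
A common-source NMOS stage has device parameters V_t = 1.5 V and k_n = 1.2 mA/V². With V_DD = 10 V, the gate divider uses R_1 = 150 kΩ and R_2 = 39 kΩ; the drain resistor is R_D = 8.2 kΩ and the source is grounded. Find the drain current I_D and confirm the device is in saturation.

I_D ≈ 0.19 mA

V_G = V_DD·R_2/(R_1+R_2) = 10×39/189 = 2.06 V. With the source grounded, V_GS = V_G = 2.06 V.
Assume saturation: I_D = (k_n/2)(V_GS − V_t)² = (1.2/2)×(2.06 − 1.5)² = 0.6×0.563² = 0.191 mA.
V_DS = V_DD − I_D·R_D = 10 − 0.191×8.2 = 8.44 V.
Saturation requires V_DS ≥ V_GS − V_t = 0.563 V; 8.44 ≥ 0.563 ✓.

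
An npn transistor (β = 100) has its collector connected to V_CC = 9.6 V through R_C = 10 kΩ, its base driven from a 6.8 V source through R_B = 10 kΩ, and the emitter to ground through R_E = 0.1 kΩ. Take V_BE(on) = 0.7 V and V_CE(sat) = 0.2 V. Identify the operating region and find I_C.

Assume active: I_B = (6.8 − 0.7)/(10 + 101×0.1) = 0.303 mA, I_C = β·I_B = 30.3 mA.
Then V_CE = 9.6 − 30.3×10 − 30.7×0.1 = -297 V < 0.2 V — the active assumption fails.
Re-solve with V_CE = 0.2 V. KCL at the emitter: V_E/R_E = (V_BB−0.7−V_E)/R_B + (V_CC−0.2−V_E)/R_C, giving V_E = 0.152 V.
I_C = (V_CC − 0.2 − V_E)/R_C = (9.4 − 0.152)/10 = 0.925 mA.
Check: I_B = (6.1 − 0.152)/10 = 0.595 mA, and β·I_B = 59.5 mA > I_C, confirming saturation.

saturation; I_C ≈ 0.92 mA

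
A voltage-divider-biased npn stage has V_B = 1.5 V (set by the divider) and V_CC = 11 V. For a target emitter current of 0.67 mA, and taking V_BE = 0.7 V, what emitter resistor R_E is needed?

V_E = V_B − V_BE = 1.5 − 0.7 = 0.8 V.
R_E = V_E / I_E = 0.8 / 0.67 = 1.19 kΩ.

R_E ≈ 1.2 kΩ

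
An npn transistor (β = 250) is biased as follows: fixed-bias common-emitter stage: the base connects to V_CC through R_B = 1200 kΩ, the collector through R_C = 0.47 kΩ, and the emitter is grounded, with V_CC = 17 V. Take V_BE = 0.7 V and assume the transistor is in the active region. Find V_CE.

V_CE ≈ 15 V

Base loop: V_CC = I_B·R_B + V_BE, so I_B = (17 − 0.7)/1200 kΩ = 0.0136 mA.
In the active region I_C = β·I_B = 250 × 0.0136 = 3.4 mA.
Collector loop: V_CE = V_CC − I_C·R_C = 17 − 3.4×0.47 = 15.4 V.
Since V_CE = 15.4 V > V_CE(sat) ≈ 0.2 V, the transistor is in the active region as assumed.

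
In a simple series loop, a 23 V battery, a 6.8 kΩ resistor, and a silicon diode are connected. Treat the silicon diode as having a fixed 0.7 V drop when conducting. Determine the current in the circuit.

I ≈ 3.3 mA

KVL around the loop: 23 = V_D + I·R = 0.7 + I × 6.8 kΩ.
So I = (23 − 0.7) / 6.8 kΩ = 22.3 / 6.8 = 3.28 mA.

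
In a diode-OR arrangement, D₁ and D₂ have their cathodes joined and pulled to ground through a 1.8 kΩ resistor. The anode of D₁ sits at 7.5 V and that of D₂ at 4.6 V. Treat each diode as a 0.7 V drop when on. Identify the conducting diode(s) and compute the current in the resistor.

Assume both conduct. Then node N would need to be at both 7.5−0.7 = 6.8 V and 4.6−0.7 = 3.9 V, which is impossible.
Assume only D₁ conducts: V_N = 7.5 − 0.7 = 6.8 V, so I_R = 6.8/1.8 = 3.78 mA.
Check D₂: its anode-to-cathode voltage is 4.6 − 6.8 = -2.2 V < 0.7 V, so it is off. The assumption is consistent.

Only D₁ conducts; I_R ≈ 3.8 mA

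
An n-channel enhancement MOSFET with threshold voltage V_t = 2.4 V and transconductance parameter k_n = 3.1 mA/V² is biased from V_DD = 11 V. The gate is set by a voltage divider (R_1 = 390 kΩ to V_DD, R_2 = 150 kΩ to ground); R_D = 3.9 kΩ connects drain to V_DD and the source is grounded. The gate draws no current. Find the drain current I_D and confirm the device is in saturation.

V_G = V_DD·R_2/(R_1+R_2) = 11×150/540 = 3.06 V. With the source grounded, V_GS = V_G = 3.06 V.
Assume saturation: I_D = (k_n/2)(V_GS − V_t)² = (3.1/2)×(3.06 − 2.4)² = 1.55×0.656² = 0.666 mA.
V_DS = V_DD − I_D·R_D = 11 − 0.666×3.9 = 8.4 V.
Saturation requires V_DS ≥ V_GS − V_t = 0.656 V; 8.4 ≥ 0.656 ✓.

I_D ≈ 0.67 mA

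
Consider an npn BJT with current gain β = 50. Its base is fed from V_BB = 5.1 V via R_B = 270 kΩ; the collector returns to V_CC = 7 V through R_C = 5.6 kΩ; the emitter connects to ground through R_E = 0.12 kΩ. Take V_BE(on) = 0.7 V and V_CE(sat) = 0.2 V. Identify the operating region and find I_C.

Assume active. Base-emitter loop: I_B = (V_BB − V_BE)/(R_B + (β+1)R_E) = (5.1 − 0.7)/(270 + 51×0.12) = 0.0159 mA.
I_C = β·I_B = 50×0.0159 = 0.797 mA.
V_CE = V_CC − I_C·R_C − I_E·R_E = 7 − 0.797×5.6 − 0.813×0.12 = 2.44 V > V_CE(sat), so the active-region assumption holds.

active; I_C ≈ 0.8 mA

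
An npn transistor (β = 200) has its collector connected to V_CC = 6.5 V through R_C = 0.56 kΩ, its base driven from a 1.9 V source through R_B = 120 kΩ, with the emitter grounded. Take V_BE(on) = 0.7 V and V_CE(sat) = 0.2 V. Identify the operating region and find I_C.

Assume active. Base-emitter loop: I_B = (V_BB − V_BE)/R_B = (1.9 − 0.7)/120 = 0.01 mA.
I_C = β·I_B = 200×0.01 = 2 mA.
V_CE = V_CC − I_C·R_C = 6.5 − 2×0.56 = 5.38 V > V_CE(sat), so the active-region assumption holds.

active; I_C ≈ 2 mA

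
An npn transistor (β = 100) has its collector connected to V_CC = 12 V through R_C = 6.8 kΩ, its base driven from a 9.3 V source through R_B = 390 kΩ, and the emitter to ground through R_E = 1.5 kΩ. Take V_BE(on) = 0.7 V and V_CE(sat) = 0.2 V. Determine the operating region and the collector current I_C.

Assume active: I_B = (9.3 − 0.7)/(390 + 101×1.5) = 0.0159 mA, I_C = β·I_B = 1.59 mA.
Then V_CE = 12 − 1.59×6.8 − 1.6×1.5 = -1.21 V < 0.2 V — the active assumption fails.
Re-solve with V_CE = 0.2 V. KCL at the emitter: V_E/R_E = (V_BB−0.7−V_E)/R_B + (V_CC−0.2−V_E)/R_C, giving V_E = 2.15 V.
I_C = (V_CC − 0.2 − V_E)/R_C = (11.8 − 2.15)/6.8 = 1.42 mA.
Check: I_B = (8.6 − 2.15)/390 = 0.0165 mA, and β·I_B = 1.65 mA > I_C, confirming saturation.

saturation; I_C ≈ 1.4 mA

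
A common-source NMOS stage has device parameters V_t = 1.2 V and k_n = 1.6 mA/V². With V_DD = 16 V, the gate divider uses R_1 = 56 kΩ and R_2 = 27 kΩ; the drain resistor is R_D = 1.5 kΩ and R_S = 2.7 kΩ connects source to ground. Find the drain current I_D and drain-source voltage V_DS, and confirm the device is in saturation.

I_D ≈ 1.1 mA, V_DS ≈ 12 V

V_G = V_DD·R_2/(R_1+R_2) = 16×27/83 = 5.2 V.
Assume saturation: I_D = (k_n/2)(V_GS − V_t)² with V_GS = V_G − I_D·R_S = 5.2 − 2.7·I_D.
Substituting gives 5.83·I_D² − 18.3·I_D + 12.8 = 0, with roots I_D = 1.06 or 2.08 mA.
The root I_D = 2.08 mA gives V_GS = -0.413 V ≤ V_t, so take I_D = 1.06 mA.
Then V_GS = 2.35 V and V_DS = V_DD − I_D(R_D+R_S) = 16 − 1.06×4.2 = 11.6 V.
Saturation requires V_DS ≥ V_GS − V_t = 1.15 V; 11.6 ≥ 1.15 ✓.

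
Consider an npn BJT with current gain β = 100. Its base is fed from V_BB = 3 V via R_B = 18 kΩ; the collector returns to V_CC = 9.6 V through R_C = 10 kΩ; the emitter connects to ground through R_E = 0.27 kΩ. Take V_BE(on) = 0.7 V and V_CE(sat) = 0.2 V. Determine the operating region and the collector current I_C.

Assume active: I_B = (3 − 0.7)/(18 + 101×0.27) = 0.0508 mA, I_C = β·I_B = 5.08 mA.
Then V_CE = 9.6 − 5.08×10 − 5.13×0.27 = -42.6 V < 0.2 V — the active assumption fails.
Re-solve with V_CE = 0.2 V. KCL at the emitter: V_E/R_E = (V_BB−0.7−V_E)/R_B + (V_CC−0.2−V_E)/R_C, giving V_E = 0.277 V.
I_C = (V_CC − 0.2 − V_E)/R_C = (9.4 − 0.277)/10 = 0.912 mA.
Check: I_B = (2.3 − 0.277)/18 = 0.112 mA, and β·I_B = 11.2 mA > I_C, confirming saturation.

saturation; I_C ≈ 0.91 mA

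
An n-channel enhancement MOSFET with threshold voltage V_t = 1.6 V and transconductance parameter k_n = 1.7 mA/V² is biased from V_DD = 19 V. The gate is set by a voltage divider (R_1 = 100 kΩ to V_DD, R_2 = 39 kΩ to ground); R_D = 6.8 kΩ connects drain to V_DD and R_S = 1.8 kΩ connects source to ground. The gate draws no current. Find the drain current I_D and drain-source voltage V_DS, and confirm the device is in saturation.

V_G = V_DD·R_2/(R_1+R_2) = 19×39/139 = 5.33 V.
Assume saturation: I_D = (k_n/2)(V_GS − V_t)² with V_GS = V_G − I_D·R_S = 5.33 − 1.8·I_D.
Substituting gives 2.75·I_D² − 12.4·I_D + 11.8 = 0, with roots I_D = 1.37 or 3.14 mA.
The root I_D = 3.14 mA gives V_GS = -0.322 V ≤ V_t, so take I_D = 1.37 mA.
Then V_GS = 2.87 V and V_DS = V_DD − I_D(R_D+R_S) = 19 − 1.37×8.6 = 7.24 V.
Saturation requires V_DS ≥ V_GS − V_t = 1.27 V; 7.24 ≥ 1.27 ✓.

I_D ≈ 1.4 mA, V_DS ≈ 7.2 V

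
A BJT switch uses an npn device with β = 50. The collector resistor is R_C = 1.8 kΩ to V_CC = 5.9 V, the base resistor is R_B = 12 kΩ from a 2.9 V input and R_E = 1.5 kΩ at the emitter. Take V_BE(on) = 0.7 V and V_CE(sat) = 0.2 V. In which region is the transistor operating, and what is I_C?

active; I_C ≈ 1.2 mA

Assume active. Base-emitter loop: I_B = (V_BB − V_BE)/(R_B + (β+1)R_E) = (2.9 − 0.7)/(12 + 51×1.5) = 0.0249 mA.
I_C = β·I_B = 50×0.0249 = 1.24 mA.
V_CE = V_CC − I_C·R_C − I_E·R_E = 5.9 − 1.24×1.8 − 1.27×1.5 = 1.76 V > V_CE(sat), so the active-region assumption holds.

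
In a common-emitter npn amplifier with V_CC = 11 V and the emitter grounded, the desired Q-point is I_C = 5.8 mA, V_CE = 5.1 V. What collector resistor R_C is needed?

R_C ≈ 1 kΩ

Collector loop: V_CC = I_C·R_C + V_CE.
R_C = (V_CC − V_CE)/I_C = (11 − 5.1)/5.8 = 1.02 kΩ.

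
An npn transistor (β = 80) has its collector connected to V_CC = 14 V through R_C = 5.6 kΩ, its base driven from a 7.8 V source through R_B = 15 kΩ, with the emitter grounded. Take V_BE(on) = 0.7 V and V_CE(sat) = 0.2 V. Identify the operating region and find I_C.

saturation; I_C ≈ 2.5 mA

Assume active: I_B = (7.8 − 0.7)/15 = 0.473 mA, giving I_C = β·I_B = 37.9 mA.
But then V_CE = 14 − 37.9×5.6 = -198 V < V_CE(sat) = 0.2 V — impossible in the active region.
So the transistor is saturated. With V_CE = 0.2 V, I_C = (V_CC − 0.2)/R_C = 13.8/5.6 = 2.46 mA.
Check: β·I_B = 37.9 mA > I_C = 2.46 mA, confirming saturation.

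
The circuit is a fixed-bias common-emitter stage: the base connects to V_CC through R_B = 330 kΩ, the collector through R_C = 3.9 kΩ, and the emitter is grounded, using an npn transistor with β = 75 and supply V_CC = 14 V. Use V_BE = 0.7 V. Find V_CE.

V_CE ≈ 2.2 V

Base loop: V_CC = I_B·R_B + V_BE, so I_B = (14 − 0.7)/330 kΩ = 0.0403 mA.
In the active region I_C = β·I_B = 75 × 0.0403 = 3.02 mA.
Collector loop: V_CE = V_CC − I_C·R_C = 14 − 3.02×3.9 = 2.21 V.
Since V_CE = 2.21 V > V_CE(sat) ≈ 0.2 V, the transistor is in the active region as assumed.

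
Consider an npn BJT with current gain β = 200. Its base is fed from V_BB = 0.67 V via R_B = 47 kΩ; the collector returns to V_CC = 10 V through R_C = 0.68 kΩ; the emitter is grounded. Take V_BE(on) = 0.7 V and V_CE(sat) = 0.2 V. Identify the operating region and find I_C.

cutoff; I_C ≈ 0

V_BB = 0.67 V ≤ V_BE(on) = 0.7 V, so the base-emitter junction is not forward biased.
The transistor is in cutoff: I_B = I_C = 0.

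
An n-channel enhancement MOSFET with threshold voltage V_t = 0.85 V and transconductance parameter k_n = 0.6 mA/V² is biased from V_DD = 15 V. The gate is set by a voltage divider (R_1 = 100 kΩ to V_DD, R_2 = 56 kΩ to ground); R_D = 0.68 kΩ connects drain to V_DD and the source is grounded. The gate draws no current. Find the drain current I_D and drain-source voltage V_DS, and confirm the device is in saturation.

I_D ≈ 6.2 mA, V_DS ≈ 11 V

V_G = V_DD·R_2/(R_1+R_2) = 15×56/156 = 5.38 V. With the source grounded, V_GS = V_G = 5.38 V.
Assume saturation: I_D = (k_n/2)(V_GS − V_t)² = (0.6/2)×(5.38 − 0.85)² = 0.3×4.53² = 6.17 mA.
V_DS = V_DD − I_D·R_D = 15 − 6.17×0.68 = 10.8 V.
Saturation requires V_DS ≥ V_GS − V_t = 4.53 V; 10.8 ≥ 4.53 ✓.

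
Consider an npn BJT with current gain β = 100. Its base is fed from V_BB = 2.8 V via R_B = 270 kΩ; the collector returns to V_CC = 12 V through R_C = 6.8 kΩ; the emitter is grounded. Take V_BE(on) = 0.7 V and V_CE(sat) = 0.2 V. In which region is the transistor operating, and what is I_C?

active; I_C ≈ 0.78 mA

Assume active. Base-emitter loop: I_B = (V_BB − V_BE)/R_B = (2.8 − 0.7)/270 = 0.00778 mA.
I_C = β·I_B = 100×0.00778 = 0.778 mA.
V_CE = V_CC − I_C·R_C = 12 − 0.778×6.8 = 6.71 V > V_CE(sat), so the active-region assumption holds.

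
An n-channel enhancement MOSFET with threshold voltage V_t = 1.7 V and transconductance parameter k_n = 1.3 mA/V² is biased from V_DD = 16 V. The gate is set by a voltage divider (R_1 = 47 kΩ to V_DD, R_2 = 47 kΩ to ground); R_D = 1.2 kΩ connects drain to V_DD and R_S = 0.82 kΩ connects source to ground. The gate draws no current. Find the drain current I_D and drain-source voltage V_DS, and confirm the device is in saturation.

I_D ≈ 4.5 mA, V_DS ≈ 6.9 V

V_G = V_DD·R_2/(R_1+R_2) = 16×47/94 = 8 V.
Assume saturation: I_D = (k_n/2)(V_GS − V_t)² with V_GS = V_G − I_D·R_S = 8 − 0.82·I_D.
Substituting gives 0.437·I_D² − 7.72·I_D + 25.8 = 0, with roots I_D = 4.48 or 13.2 mA.
The root I_D = 13.2 mA gives V_GS = -2.8 V ≤ V_t, so take I_D = 4.48 mA.
Then V_GS = 4.33 V and V_DS = V_DD − I_D(R_D+R_S) = 16 − 4.48×2.02 = 6.95 V.
Saturation requires V_DS ≥ V_GS − V_t = 2.63 V; 6.95 ≥ 2.63 ✓.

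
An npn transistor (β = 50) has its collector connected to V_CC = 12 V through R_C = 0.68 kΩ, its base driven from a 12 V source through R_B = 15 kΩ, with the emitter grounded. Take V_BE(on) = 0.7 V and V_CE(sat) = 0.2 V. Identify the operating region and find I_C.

Assume active: I_B = (12 − 0.7)/15 = 0.753 mA, giving I_C = β·I_B = 37.7 mA.
But then V_CE = 12 − 37.7×0.68 = -13.6 V < V_CE(sat) = 0.2 V — impossible in the active region.
So the transistor is saturated. With V_CE = 0.2 V, I_C = (V_CC − 0.2)/R_C = 11.8/0.68 = 17.4 mA.
Check: β·I_B = 37.7 mA > I_C = 17.4 mA, confirming saturation.

saturation; I_C ≈ 17 mA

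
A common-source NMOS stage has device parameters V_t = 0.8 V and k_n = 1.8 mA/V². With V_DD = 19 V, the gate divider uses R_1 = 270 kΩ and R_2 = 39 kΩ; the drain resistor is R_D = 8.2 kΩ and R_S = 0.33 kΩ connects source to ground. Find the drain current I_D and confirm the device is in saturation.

V_G = V_DD·R_2/(R_1+R_2) = 19×39/309 = 2.4 V.
Assume saturation: I_D = (k_n/2)(V_GS − V_t)² with V_GS = V_G − I_D·R_S = 2.4 − 0.33·I_D.
Substituting gives 0.098·I_D² − 1.95·I_D + 2.3 = 0, with roots I_D = 1.26 or 18.6 mA.
The root I_D = 18.6 mA gives V_GS = -3.75 V ≤ V_t, so take I_D = 1.26 mA.
Then V_GS = 1.98 V and V_DS = V_DD − I_D(R_D+R_S) = 19 − 1.26×8.53 = 8.26 V.
Saturation requires V_DS ≥ V_GS − V_t = 1.18 V; 8.26 ≥ 1.18 ✓.

I_D ≈ 1.3 mA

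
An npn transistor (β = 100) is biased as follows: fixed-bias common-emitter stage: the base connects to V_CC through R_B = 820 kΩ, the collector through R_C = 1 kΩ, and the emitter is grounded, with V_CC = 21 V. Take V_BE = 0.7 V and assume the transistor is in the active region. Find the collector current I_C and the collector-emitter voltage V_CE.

I_C ≈ 2.5 mA, V_CE ≈ 19 V

Base loop: V_CC = I_B·R_B + V_BE, so I_B = (21 − 0.7)/820 kΩ = 0.0248 mA.
In the active region I_C = β·I_B = 100 × 0.0248 = 2.48 mA.
Collector loop: V_CE = V_CC − I_C·R_C = 21 − 2.48×1 = 18.5 V.
Since V_CE = 18.5 V > V_CE(sat) ≈ 0.2 V, the transistor is in the active region as assumed.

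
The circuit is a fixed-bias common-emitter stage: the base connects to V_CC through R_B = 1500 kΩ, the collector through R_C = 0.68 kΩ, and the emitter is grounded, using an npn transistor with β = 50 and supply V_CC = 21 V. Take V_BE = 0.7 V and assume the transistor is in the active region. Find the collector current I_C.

I_C ≈ 0.68 mA

Base loop: V_CC = I_B·R_B + V_BE, so I_B = (21 − 0.7)/1500 kΩ = 0.0135 mA.
In the active region I_C = β·I_B = 50 × 0.0135 = 0.677 mA.
Collector loop: V_CE = V_CC − I_C·R_C = 21 − 0.677×0.68 = 20.5 V.
Since V_CE = 20.5 V > V_CE(sat) ≈ 0.2 V, the transistor is in the active region as assumed.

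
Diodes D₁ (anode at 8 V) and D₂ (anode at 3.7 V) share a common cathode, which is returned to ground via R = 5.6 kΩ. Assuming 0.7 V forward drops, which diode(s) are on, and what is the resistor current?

Only D₁ conducts; I_R ≈ 1.3 mA

Assume both conduct. Then node N would need to be at both 8−0.7 = 7.3 V and 3.7−0.7 = 3 V, which is impossible.
Assume only D₁ conducts: V_N = 8 − 0.7 = 7.3 V, so I_R = 7.3/5.6 = 1.3 mA.
Check D₂: its anode-to-cathode voltage is 3.7 − 7.3 = -3.6 V < 0.7 V, so it is off. The assumption is consistent.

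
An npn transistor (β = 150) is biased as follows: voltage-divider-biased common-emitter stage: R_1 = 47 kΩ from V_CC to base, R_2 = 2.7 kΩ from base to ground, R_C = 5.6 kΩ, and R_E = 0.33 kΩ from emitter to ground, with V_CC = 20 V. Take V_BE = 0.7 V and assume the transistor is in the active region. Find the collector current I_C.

Thevenize the base divider: V_Th = V_CC·R_2/(R_1+R_2) = 20×2.7/49.7 = 1.09 V, R_Th = R_1‖R_2 = 2.55 kΩ.
Base-emitter loop: V_Th = I_B·R_Th + V_BE + (β+1)I_B·R_E, so I_B = (1.09 − 0.7) / (2.55 + 151×0.33) = 0.00738 mA.
I_C = β·I_B = 150×0.00738 = 1.11 mA, and I_E = (β+1)I_B = 1.11 mA.
V_CE = V_CC − I_C·R_C − I_E·R_E = 20 − 1.11×5.6 − 1.11×0.33 = 13.4 V.
V_CE = 13.4 V > 0.2 V confirms active-region operation.

I_C ≈ 1.1 mA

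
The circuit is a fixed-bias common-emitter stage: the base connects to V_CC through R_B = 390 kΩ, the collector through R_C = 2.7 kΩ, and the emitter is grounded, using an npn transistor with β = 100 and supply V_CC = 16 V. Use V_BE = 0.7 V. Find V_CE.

V_CE ≈ 5.4 V

Base loop: V_CC = I_B·R_B + V_BE, so I_B = (16 − 0.7)/390 kΩ = 0.0392 mA.
In the active region I_C = β·I_B = 100 × 0.0392 = 3.92 mA.
Collector loop: V_CE = V_CC − I_C·R_C = 16 − 3.92×2.7 = 5.41 V.
Since V_CE = 5.41 V > V_CE(sat) ≈ 0.2 V, the transistor is in the active region as assumed.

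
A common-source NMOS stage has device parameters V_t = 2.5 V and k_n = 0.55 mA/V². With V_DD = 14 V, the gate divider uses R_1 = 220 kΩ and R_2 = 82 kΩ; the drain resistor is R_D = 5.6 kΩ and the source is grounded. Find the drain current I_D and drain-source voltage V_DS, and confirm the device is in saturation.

V_G = V_DD·R_2/(R_1+R_2) = 14×82/302 = 3.8 V. With the source grounded, V_GS = V_G = 3.8 V.
Assume saturation: I_D = (k_n/2)(V_GS − V_t)² = (0.55/2)×(3.8 − 2.5)² = 0.275×1.3² = 0.466 mA.
V_DS = V_DD − I_D·R_D = 14 − 0.466×5.6 = 11.4 V.
Saturation requires V_DS ≥ V_GS − V_t = 1.3 V; 11.4 ≥ 1.3 ✓.

I_D ≈ 0.47 mA, V_DS ≈ 11 V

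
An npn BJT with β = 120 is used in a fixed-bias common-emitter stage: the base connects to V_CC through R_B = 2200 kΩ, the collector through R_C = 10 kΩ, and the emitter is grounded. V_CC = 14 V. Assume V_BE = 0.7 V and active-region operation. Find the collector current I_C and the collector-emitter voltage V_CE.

I_C ≈ 0.73 mA, V_CE ≈ 6.7 V

Base loop: V_CC = I_B·R_B + V_BE, so I_B = (14 − 0.7)/2200 kΩ = 0.00605 mA.
In the active region I_C = β·I_B = 120 × 0.00605 = 0.725 mA.
Collector loop: V_CE = V_CC − I_C·R_C = 14 − 0.725×10 = 6.75 V.
Since V_CE = 6.75 V > V_CE(sat) ≈ 0.2 V, the transistor is in the active region as assumed.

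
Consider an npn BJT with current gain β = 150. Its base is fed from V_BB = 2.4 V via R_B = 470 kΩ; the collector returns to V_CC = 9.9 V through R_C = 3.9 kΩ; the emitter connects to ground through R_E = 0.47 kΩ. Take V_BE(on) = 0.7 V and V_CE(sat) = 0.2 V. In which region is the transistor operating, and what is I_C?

Assume active. Base-emitter loop: I_B = (V_BB − V_BE)/(R_B + (β+1)R_E) = (2.4 − 0.7)/(470 + 151×0.47) = 0.00314 mA.
I_C = β·I_B = 150×0.00314 = 0.471 mA.
V_CE = V_CC − I_C·R_C − I_E·R_E = 9.9 − 0.471×3.9 − 0.475×0.47 = 7.84 V > V_CE(sat), so the active-region assumption holds.

active; I_C ≈ 0.47 mA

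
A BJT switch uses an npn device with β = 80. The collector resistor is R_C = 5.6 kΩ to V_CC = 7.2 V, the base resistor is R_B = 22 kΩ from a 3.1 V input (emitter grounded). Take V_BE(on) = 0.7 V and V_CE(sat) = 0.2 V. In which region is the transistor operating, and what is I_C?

saturation; I_C ≈ 1.2 mA

Assume active: I_B = (3.1 − 0.7)/22 = 0.109 mA, giving I_C = β·I_B = 8.73 mA.
But then V_CE = 7.2 − 8.73×5.6 = -41.7 V < V_CE(sat) = 0.2 V — impossible in the active region.
So the transistor is saturated. With V_CE = 0.2 V, I_C = (V_CC − 0.2)/R_C = 7/5.6 = 1.25 mA.
Check: β·I_B = 8.73 mA > I_C = 1.25 mA, confirming saturation.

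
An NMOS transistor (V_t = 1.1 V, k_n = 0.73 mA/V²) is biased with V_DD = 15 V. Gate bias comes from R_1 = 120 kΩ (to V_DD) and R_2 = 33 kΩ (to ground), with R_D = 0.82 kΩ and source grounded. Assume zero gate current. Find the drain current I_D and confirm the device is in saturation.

V_G = V_DD·R_2/(R_1+R_2) = 15×33/153 = 3.24 V. With the source grounded, V_GS = V_G = 3.24 V.
Assume saturation: I_D = (k_n/2)(V_GS − V_t)² = (0.73/2)×(3.24 − 1.1)² = 0.365×2.14² = 1.66 mA.
V_DS = V_DD − I_D·R_D = 15 − 1.66×0.82 = 13.6 V.
Saturation requires V_DS ≥ V_GS − V_t = 2.14 V; 13.6 ≥ 2.14 ✓.

I_D ≈ 1.7 mA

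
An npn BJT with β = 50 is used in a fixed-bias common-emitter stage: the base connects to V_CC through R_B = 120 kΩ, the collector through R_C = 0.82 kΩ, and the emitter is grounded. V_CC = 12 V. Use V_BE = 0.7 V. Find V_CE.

V_CE ≈ 8.1 V

Base loop: V_CC = I_B·R_B + V_BE, so I_B = (12 − 0.7)/120 kΩ = 0.0942 mA.
In the active region I_C = β·I_B = 50 × 0.0942 = 4.71 mA.
Collector loop: V_CE = V_CC − I_C·R_C = 12 − 4.71×0.82 = 8.14 V.
Since V_CE = 8.14 V > V_CE(sat) ≈ 0.2 V, the transistor is in the active region as assumed.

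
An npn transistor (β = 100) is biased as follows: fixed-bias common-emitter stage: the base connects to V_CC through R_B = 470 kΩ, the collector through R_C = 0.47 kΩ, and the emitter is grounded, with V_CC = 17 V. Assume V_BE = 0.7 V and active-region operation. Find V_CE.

V_CE ≈ 15 V

Base loop: V_CC = I_B·R_B + V_BE, so I_B = (17 − 0.7)/470 kΩ = 0.0347 mA.
In the active region I_C = β·I_B = 100 × 0.0347 = 3.47 mA.
Collector loop: V_CE = V_CC − I_C·R_C = 17 − 3.47×0.47 = 15.4 V.
Since V_CE = 15.4 V > V_CE(sat) ≈ 0.2 V, the transistor is in the active region as assumed.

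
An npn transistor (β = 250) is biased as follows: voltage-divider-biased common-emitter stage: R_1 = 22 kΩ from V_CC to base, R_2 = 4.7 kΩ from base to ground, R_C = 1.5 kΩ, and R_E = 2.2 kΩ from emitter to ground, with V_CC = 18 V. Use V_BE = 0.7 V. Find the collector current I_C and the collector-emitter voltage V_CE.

I_C ≈ 1.1 mA, V_CE ≈ 14 V

Thevenize the base divider: V_Th = V_CC·R_2/(R_1+R_2) = 18×4.7/26.7 = 3.17 V, R_Th = R_1‖R_2 = 3.87 kΩ.
Base-emitter loop: V_Th = I_B·R_Th + V_BE + (β+1)I_B·R_E, so I_B = (3.17 − 0.7) / (3.87 + 251×2.2) = 0.00444 mA.
I_C = β·I_B = 250×0.00444 = 1.11 mA, and I_E = (β+1)I_B = 1.11 mA.
V_CE = V_CC − I_C·R_C − I_E·R_E = 18 − 1.11×1.5 − 1.11×2.2 = 13.9 V.
V_CE = 13.9 V > 0.2 V confirms active-region operation.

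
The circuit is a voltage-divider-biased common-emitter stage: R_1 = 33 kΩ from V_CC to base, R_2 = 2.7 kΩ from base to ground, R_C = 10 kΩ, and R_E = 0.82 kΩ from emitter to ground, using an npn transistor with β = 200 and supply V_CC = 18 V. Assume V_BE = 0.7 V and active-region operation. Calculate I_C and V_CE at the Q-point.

I_C ≈ 0.79 mA, V_CE ≈ 9.4 V

Thevenize the base divider: V_Th = V_CC·R_2/(R_1+R_2) = 18×2.7/35.7 = 1.36 V, R_Th = R_1‖R_2 = 2.5 kΩ.
Base-emitter loop: V_Th = I_B·R_Th + V_BE + (β+1)I_B·R_E, so I_B = (1.36 − 0.7) / (2.5 + 201×0.82) = 0.00395 mA.
I_C = β·I_B = 200×0.00395 = 0.791 mA, and I_E = (β+1)I_B = 0.794 mA.
V_CE = V_CC − I_C·R_C − I_E·R_E = 18 − 0.791×10 − 0.794×0.82 = 9.44 V.
V_CE = 9.44 V > 0.2 V confirms active-region operation.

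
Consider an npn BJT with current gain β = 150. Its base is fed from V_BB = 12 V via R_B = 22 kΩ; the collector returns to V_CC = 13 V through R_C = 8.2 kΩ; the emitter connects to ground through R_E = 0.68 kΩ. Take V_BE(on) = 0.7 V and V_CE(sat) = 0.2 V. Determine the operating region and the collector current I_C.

Assume active: I_B = (12 − 0.7)/(22 + 151×0.68) = 0.0906 mA, I_C = β·I_B = 13.6 mA.
Then V_CE = 13 − 13.6×8.2 − 13.7×0.68 = -108 V < 0.2 V — the active assumption fails.
Re-solve with V_CE = 0.2 V. KCL at the emitter: V_E/R_E = (V_BB−0.7−V_E)/R_B + (V_CC−0.2−V_E)/R_C, giving V_E = 1.27 V.
I_C = (V_CC − 0.2 − V_E)/R_C = (12.8 − 1.27)/8.2 = 1.41 mA.
Check: I_B = (11.3 − 1.27)/22 = 0.456 mA, and β·I_B = 68.4 mA > I_C, confirming saturation.

saturation; I_C ≈ 1.4 mA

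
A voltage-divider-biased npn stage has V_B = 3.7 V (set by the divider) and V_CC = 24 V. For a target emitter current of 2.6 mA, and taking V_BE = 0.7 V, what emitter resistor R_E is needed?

V_E = V_B − V_BE = 3.7 − 0.7 = 3 V.
R_E = V_E / I_E = 3 / 2.6 = 1.15 kΩ.

R_E ≈ 1.2 kΩ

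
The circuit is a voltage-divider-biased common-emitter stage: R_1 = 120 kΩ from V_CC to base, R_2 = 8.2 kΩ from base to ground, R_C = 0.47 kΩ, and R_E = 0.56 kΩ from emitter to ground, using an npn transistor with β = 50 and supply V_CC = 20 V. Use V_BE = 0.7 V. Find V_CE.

Thevenize the base divider: V_Th = V_CC·R_2/(R_1+R_2) = 20×8.2/128 = 1.28 V, R_Th = R_1‖R_2 = 7.68 kΩ.
Base-emitter loop: V_Th = I_B·R_Th + V_BE + (β+1)I_B·R_E, so I_B = (1.28 − 0.7) / (7.68 + 51×0.56) = 0.016 mA.
I_C = β·I_B = 50×0.016 = 0.799 mA, and I_E = (β+1)I_B = 0.815 mA.
V_CE = V_CC − I_C·R_C − I_E·R_E = 20 − 0.799×0.47 − 0.815×0.56 = 19.2 V.
V_CE = 19.2 V > 0.2 V confirms active-region operation.

V_CE ≈ 19 V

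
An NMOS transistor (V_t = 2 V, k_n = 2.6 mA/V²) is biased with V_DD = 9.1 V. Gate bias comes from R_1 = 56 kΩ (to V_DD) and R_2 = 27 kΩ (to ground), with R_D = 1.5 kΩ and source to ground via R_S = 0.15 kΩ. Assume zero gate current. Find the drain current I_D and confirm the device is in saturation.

V_G = V_DD·R_2/(R_1+R_2) = 9.1×27/83 = 2.96 V.
Assume saturation: I_D = (k_n/2)(V_GS − V_t)² with V_GS = V_G − I_D·R_S = 2.96 − 0.15·I_D.
Substituting gives 0.0292·I_D² − 1.37·I_D + 1.2 = 0, with roots I_D = 0.889 or 46.1 mA.
The root I_D = 46.1 mA gives V_GS = -3.96 V ≤ V_t, so take I_D = 0.889 mA.
Then V_GS = 2.83 V and V_DS = V_DD − I_D(R_D+R_S) = 9.1 − 0.889×1.65 = 7.63 V.
Saturation requires V_DS ≥ V_GS − V_t = 0.827 V; 7.63 ≥ 0.827 ✓.

I_D ≈ 0.89 mA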